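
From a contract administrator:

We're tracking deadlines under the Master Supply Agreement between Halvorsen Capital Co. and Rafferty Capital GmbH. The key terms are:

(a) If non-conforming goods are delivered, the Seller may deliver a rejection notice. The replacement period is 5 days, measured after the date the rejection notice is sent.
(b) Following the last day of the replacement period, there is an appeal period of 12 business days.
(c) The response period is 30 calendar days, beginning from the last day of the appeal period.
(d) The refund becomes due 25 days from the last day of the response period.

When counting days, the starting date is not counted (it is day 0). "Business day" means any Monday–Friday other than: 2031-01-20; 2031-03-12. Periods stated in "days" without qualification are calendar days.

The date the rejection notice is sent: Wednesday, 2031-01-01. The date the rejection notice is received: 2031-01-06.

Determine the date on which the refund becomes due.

2031-03-19

The last day of the replacement period: 2031-01-01 + 5 days = 2031-01-06.
From Monday, 2031-01-06, 12 business days (Jan 7, Jan 8, Jan 9, Jan 10, …, Jan 21, Jan 22, Jan 23, skipping weekends and the listed holiday on Jan 20) brings us to Thursday, 2031-01-23, which is the last day of the appeal period.
The last day of the response period: 2031-01-23 + 30 days = 2031-02-22.
The date on which the refund becomes due: 25 calendar days after 2031-02-22 is 2031-03-19.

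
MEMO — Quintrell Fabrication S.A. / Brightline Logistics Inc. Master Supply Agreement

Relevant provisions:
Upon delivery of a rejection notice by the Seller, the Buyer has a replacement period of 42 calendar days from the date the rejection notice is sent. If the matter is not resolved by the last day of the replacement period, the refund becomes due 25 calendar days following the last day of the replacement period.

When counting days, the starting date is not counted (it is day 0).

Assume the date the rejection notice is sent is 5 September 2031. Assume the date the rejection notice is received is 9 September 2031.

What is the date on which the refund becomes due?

Adding 42 calendar days to 5 September 2031 gives 17 October 2031, which is the last day of the replacement period.
The date on which the refund becomes due: 25 calendar days after 17 October 2031 is 11 November 2031.

11 November 2031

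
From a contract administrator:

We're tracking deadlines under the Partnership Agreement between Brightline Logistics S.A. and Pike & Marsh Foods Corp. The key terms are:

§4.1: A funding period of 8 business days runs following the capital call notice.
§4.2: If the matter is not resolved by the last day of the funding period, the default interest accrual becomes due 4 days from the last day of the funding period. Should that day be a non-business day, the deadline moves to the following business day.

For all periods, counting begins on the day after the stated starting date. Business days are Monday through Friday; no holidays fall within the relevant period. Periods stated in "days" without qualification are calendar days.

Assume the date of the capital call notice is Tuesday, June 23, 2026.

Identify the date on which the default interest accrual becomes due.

July 7, 2026

From Tuesday, June 23, 2026, 8 business days (Jun 24, Jun 25, Jun 26, Jun 29, Jun 30, Jul 1, Jul 2, Jul 3, skipping weekends) brings us to Friday, July 3, 2026, which is the last day of the funding period.
The date on which the default interest accrual becomes due: 4 calendar days after July 3, 2026 is July 7, 2026. July 7, 2026 is a Tuesday, so no roll-forward applies.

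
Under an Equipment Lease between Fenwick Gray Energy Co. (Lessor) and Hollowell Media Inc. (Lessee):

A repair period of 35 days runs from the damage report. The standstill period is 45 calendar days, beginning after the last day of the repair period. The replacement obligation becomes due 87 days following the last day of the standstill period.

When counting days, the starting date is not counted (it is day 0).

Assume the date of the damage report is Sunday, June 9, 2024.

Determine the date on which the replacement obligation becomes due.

November 23, 2024

Adding 35 calendar days to June 9, 2024 gives July 14, 2024, which is the last day of the repair period.
The last day of the standstill period: July 14, 2024 + 45 days = August 28, 2024.
Adding 87 calendar days to August 28, 2024 gives November 23, 2024, which is the date on which the replacement obligation becomes due.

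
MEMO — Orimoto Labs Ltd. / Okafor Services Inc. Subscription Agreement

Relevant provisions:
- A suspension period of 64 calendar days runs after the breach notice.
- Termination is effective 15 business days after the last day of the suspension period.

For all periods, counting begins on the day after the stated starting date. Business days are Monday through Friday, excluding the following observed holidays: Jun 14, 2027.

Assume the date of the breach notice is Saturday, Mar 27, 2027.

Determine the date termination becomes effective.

The last day of the suspension period: Mar 27, 2027 + 64 days = May 30, 2027.
The date termination becomes effective: 15 business days after Sunday, May 30, 2027, skipping weekends and the listed holiday on Jun 14 — May 31, Jun 1, Jun 2, Jun 3, …, Jun 17, Jun 18, Jun 21 — lands on Monday, Jun 21, 2027.

Jun 21, 2027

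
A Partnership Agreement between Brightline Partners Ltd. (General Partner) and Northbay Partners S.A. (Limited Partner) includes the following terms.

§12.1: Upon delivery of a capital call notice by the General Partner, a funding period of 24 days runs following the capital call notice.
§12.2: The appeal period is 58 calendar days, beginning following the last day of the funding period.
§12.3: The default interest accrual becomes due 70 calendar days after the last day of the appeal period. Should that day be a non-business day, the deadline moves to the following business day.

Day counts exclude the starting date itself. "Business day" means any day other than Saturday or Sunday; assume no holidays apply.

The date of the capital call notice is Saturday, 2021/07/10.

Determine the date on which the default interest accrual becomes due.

2021/12/09

The last day of the funding period: 2021/07/10 + 24 days = 2021/08/03.
Adding 58 calendar days to 2021/08/03 gives 2021/09/30, which is the last day of the appeal period.
The date on which the default interest accrual becomes due: 2021/09/30 + 70 days = 2021/12/09. 2021/12/09 is a Thursday, so no roll-forward applies.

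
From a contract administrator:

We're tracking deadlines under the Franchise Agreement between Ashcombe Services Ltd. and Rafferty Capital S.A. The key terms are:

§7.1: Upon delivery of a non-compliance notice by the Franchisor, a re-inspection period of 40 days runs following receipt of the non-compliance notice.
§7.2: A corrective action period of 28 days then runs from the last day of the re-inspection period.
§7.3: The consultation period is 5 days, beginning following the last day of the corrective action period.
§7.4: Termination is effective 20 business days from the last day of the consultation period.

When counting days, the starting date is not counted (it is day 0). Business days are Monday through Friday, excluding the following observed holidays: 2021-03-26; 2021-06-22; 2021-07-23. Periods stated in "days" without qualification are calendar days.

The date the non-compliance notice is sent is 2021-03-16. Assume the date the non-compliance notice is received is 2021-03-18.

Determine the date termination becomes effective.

The last day of the re-inspection period: 40 calendar days after 2021-03-18 is 2021-04-27.
The last day of the corrective action period: 28 calendar days after 2021-04-27 is 2021-05-25.
The last day of the consultation period: 2021-05-25 + 5 days = 2021-05-30.
The date termination becomes effective: 20 business days after Sunday, 2021-05-30, skipping weekends and the listed holiday on Jun 22 — May 31, Jun 1, Jun 2, Jun 3, …, Jun 24, Jun 25, Jun 28 — lands on Monday, 2021-06-28.

2021-06-28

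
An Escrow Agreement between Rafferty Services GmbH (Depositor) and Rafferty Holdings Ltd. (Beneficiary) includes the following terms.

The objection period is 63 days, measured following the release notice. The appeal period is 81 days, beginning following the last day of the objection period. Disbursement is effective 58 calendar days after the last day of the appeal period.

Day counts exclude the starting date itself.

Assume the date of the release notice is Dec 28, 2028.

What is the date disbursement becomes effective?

Jul 18, 2029

The last day of the objection period: Dec 28, 2028 + 63 days = Mar 1, 2029.
The last day of the appeal period: Mar 1, 2029 + 81 days = May 21, 2029.
The date disbursement becomes effective: May 21, 2029 + 58 days = Jul 18, 2029.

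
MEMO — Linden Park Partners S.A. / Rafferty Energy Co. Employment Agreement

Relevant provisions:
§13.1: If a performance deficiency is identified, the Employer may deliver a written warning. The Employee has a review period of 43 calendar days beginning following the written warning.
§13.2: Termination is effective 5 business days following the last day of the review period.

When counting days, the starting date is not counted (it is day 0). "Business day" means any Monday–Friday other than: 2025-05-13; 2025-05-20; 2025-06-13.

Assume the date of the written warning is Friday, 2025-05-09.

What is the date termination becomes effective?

2025-06-27

The last day of the review period: 2025-05-09 + 43 days = 2025-06-21.
From Saturday, 2025-06-21, 5 business days (Jun 23, Jun 24, Jun 25, Jun 26, Jun 27, skipping weekends) brings us to Friday, 2025-06-27, which is the date termination becomes effective.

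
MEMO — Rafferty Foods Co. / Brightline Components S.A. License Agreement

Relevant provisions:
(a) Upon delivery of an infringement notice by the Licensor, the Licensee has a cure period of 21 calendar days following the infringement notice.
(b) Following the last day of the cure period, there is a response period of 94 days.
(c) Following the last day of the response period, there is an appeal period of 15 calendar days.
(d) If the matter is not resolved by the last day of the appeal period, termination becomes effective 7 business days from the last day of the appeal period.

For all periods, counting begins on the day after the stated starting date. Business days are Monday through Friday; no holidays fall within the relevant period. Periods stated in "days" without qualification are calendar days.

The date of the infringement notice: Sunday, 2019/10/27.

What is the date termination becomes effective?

2020/03/16

The last day of the cure period: 21 calendar days after 2019/10/27 is 2019/11/17.
The last day of the response period: 2019/11/17 + 94 days = 2020/02/19.
The last day of the appeal period: 2020/02/19 + 15 days = 2020/03/05.
The date termination becomes effective: counting 7 business days from Thursday, 2020/03/05 (Mar 6, Mar 9, Mar 10, Mar 11, Mar 12, Mar 13, Mar 16, skipping weekends) reaches Monday, 2020/03/16.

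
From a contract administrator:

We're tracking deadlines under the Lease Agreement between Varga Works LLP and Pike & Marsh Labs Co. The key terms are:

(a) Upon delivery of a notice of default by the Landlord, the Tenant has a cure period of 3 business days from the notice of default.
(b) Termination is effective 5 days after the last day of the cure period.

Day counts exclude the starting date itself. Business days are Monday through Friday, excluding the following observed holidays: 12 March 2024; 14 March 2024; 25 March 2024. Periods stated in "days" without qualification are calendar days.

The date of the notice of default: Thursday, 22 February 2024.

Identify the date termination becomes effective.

3 March 2024

From Thursday, 22 February 2024, 3 business days (Feb 23, Feb 26, Feb 27, skipping weekends) brings us to Tuesday, 27 February 2024, which is the last day of the cure period.
Adding 5 calendar days to 27 February 2024 gives 3 March 2024, which is the date termination becomes effective.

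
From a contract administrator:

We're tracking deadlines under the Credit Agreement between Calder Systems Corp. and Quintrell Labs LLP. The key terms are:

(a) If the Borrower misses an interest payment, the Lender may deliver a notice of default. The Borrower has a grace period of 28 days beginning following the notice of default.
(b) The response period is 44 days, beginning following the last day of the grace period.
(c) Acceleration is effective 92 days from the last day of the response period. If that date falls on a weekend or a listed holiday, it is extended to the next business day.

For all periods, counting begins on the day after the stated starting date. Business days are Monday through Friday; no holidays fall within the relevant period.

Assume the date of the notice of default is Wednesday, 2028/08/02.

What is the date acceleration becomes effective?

2029/01/15

Adding 28 calendar days to 2028/08/02 gives 2028/08/30, which is the last day of the grace period.
Adding 44 calendar days to 2028/08/30 gives 2028/10/13, which is the last day of the response period.
Adding 92 calendar days to 2028/10/13 gives 2029/01/13, which is the date acceleration becomes effective. That falls on a Saturday, so it rolls to the next business day, Monday, 2029/01/15.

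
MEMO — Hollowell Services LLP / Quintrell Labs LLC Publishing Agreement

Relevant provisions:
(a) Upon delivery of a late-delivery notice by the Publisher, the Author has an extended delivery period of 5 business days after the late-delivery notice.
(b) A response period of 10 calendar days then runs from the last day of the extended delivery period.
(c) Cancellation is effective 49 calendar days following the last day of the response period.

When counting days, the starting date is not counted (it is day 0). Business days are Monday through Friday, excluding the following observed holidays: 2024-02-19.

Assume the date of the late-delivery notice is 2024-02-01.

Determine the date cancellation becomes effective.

2024-04-07

The last day of the extended delivery period: counting 5 business days from Thursday, 2024-02-01 (Feb 2, Feb 5, Feb 6, Feb 7, Feb 8, skipping weekends) reaches Thursday, 2024-02-08.
The last day of the response period: 10 calendar days after 2024-02-08 is 2024-02-18.
Adding 49 calendar days to 2024-02-18 gives 2024-04-07, which is the date cancellation becomes effective.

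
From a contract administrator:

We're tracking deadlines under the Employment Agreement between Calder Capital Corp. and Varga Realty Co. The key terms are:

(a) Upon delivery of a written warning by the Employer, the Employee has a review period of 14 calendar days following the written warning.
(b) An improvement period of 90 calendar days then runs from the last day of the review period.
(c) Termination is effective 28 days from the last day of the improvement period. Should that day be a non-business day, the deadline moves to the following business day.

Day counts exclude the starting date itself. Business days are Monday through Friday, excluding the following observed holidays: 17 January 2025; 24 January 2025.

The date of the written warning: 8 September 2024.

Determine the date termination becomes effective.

The last day of the review period: 8 September 2024 + 14 days = 22 September 2024.
Adding 90 calendar days to 22 September 2024 gives 21 December 2024, which is the last day of the improvement period.
Adding 28 calendar days to 21 December 2024 gives 18 January 2025, which is the date termination becomes effective. That falls on a Saturday, so it rolls to the next business day, Monday, 20 January 2025.

20 January 2025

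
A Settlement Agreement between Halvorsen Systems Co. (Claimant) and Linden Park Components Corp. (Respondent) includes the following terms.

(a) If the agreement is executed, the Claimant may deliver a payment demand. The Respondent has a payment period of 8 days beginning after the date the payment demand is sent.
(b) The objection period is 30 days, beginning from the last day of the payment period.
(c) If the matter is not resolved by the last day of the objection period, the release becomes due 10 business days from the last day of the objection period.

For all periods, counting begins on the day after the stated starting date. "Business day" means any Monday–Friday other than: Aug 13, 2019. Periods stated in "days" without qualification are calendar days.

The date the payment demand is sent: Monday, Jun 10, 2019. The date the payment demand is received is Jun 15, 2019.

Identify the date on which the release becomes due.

Aug 1, 2019

The last day of the payment period: Jun 10, 2019 + 8 days = Jun 18, 2019.
The last day of the objection period: 30 calendar days after Jun 18, 2019 is Jul 18, 2019.
The date on which the release becomes due: 10 business days after Thursday, Jul 18, 2019, skipping weekends — Jul 19, Jul 22, Jul 23, Jul 24, Jul 25, Jul 26, Jul 29, Jul 30, Jul 31, Aug 1 — lands on Thursday, Aug 1, 2019.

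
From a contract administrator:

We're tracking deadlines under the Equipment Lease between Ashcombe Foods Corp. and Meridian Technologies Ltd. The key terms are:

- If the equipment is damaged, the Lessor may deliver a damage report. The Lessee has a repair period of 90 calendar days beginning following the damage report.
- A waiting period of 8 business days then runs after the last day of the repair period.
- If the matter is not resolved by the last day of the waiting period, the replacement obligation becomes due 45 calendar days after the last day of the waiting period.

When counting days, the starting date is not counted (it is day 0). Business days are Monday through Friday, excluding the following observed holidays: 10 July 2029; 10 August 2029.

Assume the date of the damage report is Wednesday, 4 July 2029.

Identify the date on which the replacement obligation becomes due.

26 November 2029

The last day of the repair period: 4 July 2029 + 90 days = 2 October 2029.
The last day of the waiting period: counting 8 business days from Tuesday, 2 October 2029 (Oct 3, Oct 4, Oct 5, Oct 8, Oct 9, Oct 10, Oct 11, Oct 12, skipping weekends) reaches Friday, 12 October 2029.
The date on which the replacement obligation becomes due: 45 calendar days after 12 October 2029 is 26 November 2029.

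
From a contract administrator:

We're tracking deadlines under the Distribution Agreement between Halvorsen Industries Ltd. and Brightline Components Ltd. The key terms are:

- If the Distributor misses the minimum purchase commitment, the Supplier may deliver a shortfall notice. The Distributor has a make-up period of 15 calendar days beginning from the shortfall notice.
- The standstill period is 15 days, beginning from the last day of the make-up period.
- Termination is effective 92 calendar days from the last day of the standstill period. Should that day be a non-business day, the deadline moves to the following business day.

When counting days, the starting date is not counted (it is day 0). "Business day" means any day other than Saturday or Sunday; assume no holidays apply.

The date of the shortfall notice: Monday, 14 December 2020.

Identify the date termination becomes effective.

15 April 2021

The last day of the make-up period: 15 calendar days after 14 December 2020 is 29 December 2020.
The last day of the standstill period: 15 calendar days after 29 December 2020 is 13 January 2021.
Adding 92 calendar days to 13 January 2021 gives 15 April 2021, which is the date termination becomes effective. 15 April 2021 is a Thursday, so no roll-forward applies.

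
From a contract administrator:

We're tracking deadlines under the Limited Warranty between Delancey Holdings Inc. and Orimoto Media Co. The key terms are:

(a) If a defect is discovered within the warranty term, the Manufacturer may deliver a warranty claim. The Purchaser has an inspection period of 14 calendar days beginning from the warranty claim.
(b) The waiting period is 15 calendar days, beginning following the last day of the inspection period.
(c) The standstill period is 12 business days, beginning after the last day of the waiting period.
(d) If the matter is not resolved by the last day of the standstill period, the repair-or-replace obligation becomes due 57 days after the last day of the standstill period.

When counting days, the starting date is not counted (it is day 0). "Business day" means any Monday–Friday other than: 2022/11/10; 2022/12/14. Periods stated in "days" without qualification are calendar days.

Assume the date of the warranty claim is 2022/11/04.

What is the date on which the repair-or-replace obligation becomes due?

Adding 14 calendar days to 2022/11/04 gives 2022/11/18, which is the last day of the inspection period.
Adding 15 calendar days to 2022/11/18 gives 2022/12/03, which is the last day of the waiting period.
The last day of the standstill period: counting 12 business days from Saturday, 2022/12/03 (Dec 5, Dec 6, Dec 7, Dec 8, …, Dec 19, Dec 20, Dec 21, skipping weekends and the listed holiday on Dec 14) reaches Wednesday, 2022/12/21.
Adding 57 calendar days to 2022/12/21 gives 2023/02/16, which is the date on which the repair-or-replace obligation becomes due.

2023/02/16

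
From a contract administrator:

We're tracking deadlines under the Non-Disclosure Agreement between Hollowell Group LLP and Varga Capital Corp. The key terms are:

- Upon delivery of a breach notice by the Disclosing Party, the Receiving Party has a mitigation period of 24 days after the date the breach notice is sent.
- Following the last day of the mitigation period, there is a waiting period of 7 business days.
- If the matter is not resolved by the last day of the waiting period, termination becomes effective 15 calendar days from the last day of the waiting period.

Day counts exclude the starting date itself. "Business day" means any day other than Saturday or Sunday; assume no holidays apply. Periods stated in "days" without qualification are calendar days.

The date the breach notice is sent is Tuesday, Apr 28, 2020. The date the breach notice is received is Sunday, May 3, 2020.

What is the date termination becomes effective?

The last day of the mitigation period: Apr 28, 2020 + 24 days = May 22, 2020.
The last day of the waiting period: 7 business days after Friday, May 22, 2020, skipping weekends — May 25, May 26, May 27, May 28, May 29, Jun 1, Jun 2 — lands on Tuesday, Jun 2, 2020.
Adding 15 calendar days to Jun 2, 2020 gives Jun 17, 2020, which is the date termination becomes effective.

Jun 17, 2020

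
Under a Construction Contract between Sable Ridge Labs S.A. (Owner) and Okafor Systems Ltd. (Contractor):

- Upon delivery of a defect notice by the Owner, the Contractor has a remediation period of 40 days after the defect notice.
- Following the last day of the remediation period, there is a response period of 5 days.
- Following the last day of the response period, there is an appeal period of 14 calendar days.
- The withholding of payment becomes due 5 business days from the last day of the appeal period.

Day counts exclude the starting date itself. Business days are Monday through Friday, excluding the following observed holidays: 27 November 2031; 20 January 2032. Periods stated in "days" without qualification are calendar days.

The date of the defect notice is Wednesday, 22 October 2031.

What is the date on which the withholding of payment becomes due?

The last day of the remediation period: 40 calendar days after 22 October 2031 is 1 December 2031.
The last day of the response period: 5 calendar days after 1 December 2031 is 6 December 2031.
The last day of the appeal period: 14 calendar days after 6 December 2031 is 20 December 2031.
The date on which the withholding of payment becomes due: counting 5 business days from Saturday, 20 December 2031 (Dec 22, Dec 23, Dec 24, Dec 25, Dec 26, skipping weekends) reaches Friday, 26 December 2031.

26 December 2031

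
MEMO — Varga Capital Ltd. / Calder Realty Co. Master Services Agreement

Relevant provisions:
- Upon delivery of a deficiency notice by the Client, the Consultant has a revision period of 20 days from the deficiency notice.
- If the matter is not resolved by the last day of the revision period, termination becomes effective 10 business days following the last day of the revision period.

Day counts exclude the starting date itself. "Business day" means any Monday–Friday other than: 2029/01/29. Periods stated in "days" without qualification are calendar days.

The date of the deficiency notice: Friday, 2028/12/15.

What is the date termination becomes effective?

The last day of the revision period: 20 calendar days after 2028/12/15 is 2029/01/04.
From Thursday, 2029/01/04, 10 business days (Jan 5, Jan 8, Jan 9, Jan 10, Jan 11, Jan 12, Jan 15, Jan 16, Jan 17, Jan 18, skipping weekends) brings us to Thursday, 2029/01/18, which is the date termination becomes effective.

2029/01/18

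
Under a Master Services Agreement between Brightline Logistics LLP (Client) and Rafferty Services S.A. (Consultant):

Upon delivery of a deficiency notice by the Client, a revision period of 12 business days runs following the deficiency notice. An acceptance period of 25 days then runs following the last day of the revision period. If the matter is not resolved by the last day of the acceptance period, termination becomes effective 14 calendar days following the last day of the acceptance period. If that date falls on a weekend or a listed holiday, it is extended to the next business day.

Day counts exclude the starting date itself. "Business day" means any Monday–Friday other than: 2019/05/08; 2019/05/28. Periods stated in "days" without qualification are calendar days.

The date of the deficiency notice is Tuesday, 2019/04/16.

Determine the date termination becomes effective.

The last day of the revision period: 12 business days after Tuesday, 2019/04/16, skipping weekends — Apr 17, Apr 18, Apr 19, Apr 22, …, Apr 30, May 1, May 2 — lands on Thursday, 2019/05/02.
Adding 25 calendar days to 2019/05/02 gives 2019/05/27, which is the last day of the acceptance period.
Adding 14 calendar days to 2019/05/27 gives 2019/06/10, which is the date termination becomes effective. 2019/06/10 is a Monday and is not a listed holiday, so no roll-forward applies.

2019/06/10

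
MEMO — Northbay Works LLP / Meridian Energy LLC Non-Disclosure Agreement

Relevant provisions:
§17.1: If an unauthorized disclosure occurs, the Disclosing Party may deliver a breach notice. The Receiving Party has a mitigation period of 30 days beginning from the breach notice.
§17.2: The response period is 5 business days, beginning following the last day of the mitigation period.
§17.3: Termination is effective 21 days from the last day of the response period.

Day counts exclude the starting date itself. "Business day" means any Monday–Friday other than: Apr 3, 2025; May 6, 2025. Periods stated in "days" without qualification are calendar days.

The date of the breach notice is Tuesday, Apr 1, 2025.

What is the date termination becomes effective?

May 30, 2025

Adding 30 calendar days to Apr 1, 2025 gives May 1, 2025, which is the last day of the mitigation period.
The last day of the response period: counting 5 business days from Thursday, May 1, 2025 (May 2, May 5, May 7, May 8, May 9, skipping weekends and the listed holiday on May 6) reaches Friday, May 9, 2025.
The date termination becomes effective: May 9, 2025 + 21 days = May 30, 2025.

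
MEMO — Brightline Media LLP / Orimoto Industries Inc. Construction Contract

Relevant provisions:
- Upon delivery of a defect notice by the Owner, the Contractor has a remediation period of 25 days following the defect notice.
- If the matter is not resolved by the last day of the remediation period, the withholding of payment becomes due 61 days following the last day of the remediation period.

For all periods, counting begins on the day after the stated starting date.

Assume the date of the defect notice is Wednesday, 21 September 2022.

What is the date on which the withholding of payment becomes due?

16 December 2022

The last day of the remediation period: 25 calendar days after 21 September 2022 is 16 October 2022.
The date on which the withholding of payment becomes due: 16 October 2022 + 61 days = 16 December 2022.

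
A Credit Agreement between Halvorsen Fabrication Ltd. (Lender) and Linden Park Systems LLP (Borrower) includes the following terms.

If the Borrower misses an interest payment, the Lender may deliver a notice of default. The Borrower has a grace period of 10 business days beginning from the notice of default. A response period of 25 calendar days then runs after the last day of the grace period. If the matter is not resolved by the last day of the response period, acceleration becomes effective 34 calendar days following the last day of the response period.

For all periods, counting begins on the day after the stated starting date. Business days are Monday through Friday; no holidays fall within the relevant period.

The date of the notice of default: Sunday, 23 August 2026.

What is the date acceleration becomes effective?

2 November 2026

The last day of the grace period: 10 business days after Sunday, 23 August 2026, skipping weekends — Aug 24, Aug 25, Aug 26, Aug 27, Aug 28, Aug 31, Sep 1, Sep 2, Sep 3, Sep 4 — lands on Friday, 4 September 2026.
Adding 25 calendar days to 4 September 2026 gives 29 September 2026, which is the last day of the response period.
The date acceleration becomes effective: 34 calendar days after 29 September 2026 is 2 November 2026.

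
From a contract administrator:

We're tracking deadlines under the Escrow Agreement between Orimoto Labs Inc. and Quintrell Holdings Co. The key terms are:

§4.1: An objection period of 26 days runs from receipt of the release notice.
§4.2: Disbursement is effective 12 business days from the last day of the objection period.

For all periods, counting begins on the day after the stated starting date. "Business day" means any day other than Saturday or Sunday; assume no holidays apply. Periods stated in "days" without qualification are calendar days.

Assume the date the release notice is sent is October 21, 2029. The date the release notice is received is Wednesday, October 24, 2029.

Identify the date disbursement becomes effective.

The last day of the objection period: 26 calendar days after October 24, 2029 is November 19, 2029.
From Monday, November 19, 2029, 12 business days (Nov 20, Nov 21, Nov 22, Nov 23, …, Dec 3, Dec 4, Dec 5, skipping weekends) brings us to Wednesday, December 5, 2029, which is the date disbursement becomes effective.

December 5, 2029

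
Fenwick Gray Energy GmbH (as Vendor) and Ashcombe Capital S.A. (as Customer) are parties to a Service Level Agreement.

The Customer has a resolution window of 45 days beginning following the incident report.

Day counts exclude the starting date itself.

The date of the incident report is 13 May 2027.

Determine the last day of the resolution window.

The last day of the resolution window: 13 May 2027 + 45 days = 27 June 2027.

27 June 2027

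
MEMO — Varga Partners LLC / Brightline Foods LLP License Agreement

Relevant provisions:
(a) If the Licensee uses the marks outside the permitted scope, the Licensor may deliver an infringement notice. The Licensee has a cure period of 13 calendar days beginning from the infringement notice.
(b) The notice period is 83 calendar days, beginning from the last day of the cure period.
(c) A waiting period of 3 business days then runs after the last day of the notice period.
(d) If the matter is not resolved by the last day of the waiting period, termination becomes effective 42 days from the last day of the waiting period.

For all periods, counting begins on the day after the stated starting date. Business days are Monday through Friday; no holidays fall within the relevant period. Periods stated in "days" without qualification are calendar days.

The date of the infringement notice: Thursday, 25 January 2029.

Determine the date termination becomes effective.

15 June 2029

Adding 13 calendar days to 25 January 2029 gives 7 February 2029, which is the last day of the cure period.
The last day of the notice period: 7 February 2029 + 83 days = 1 May 2029.
From Tuesday, 1 May 2029, 3 business days (May 2, May 3, May 4, skipping weekends) brings us to Friday, 4 May 2029, which is the last day of the waiting period.
Adding 42 calendar days to 4 May 2029 gives 15 June 2029, which is the date termination becomes effective.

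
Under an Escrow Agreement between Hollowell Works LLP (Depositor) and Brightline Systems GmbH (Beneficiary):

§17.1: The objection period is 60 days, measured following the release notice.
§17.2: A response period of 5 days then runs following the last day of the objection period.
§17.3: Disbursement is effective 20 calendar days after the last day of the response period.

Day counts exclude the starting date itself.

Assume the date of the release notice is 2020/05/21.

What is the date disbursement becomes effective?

Adding 60 calendar days to 2020/05/21 gives 2020/07/20, which is the last day of the objection period.
The last day of the response period: 5 calendar days after 2020/07/20 is 2020/07/25.
Adding 20 calendar days to 2020/07/25 gives 2020/08/14, which is the date disbursement becomes effective.

2020/08/14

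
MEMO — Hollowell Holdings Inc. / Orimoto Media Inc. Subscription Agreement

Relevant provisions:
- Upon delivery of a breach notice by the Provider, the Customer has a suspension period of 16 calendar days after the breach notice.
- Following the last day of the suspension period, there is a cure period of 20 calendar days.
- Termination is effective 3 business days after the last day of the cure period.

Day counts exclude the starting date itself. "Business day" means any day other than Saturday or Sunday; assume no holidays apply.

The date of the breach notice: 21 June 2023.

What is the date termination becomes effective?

1 August 2023

The last day of the suspension period: 21 June 2023 + 16 days = 7 July 2023.
The last day of the cure period: 7 July 2023 + 20 days = 27 July 2023.
From Thursday, 27 July 2023, 3 business days (Jul 28, Jul 31, Aug 1, skipping weekends) brings us to Tuesday, 1 August 2023, which is the date termination becomes effective.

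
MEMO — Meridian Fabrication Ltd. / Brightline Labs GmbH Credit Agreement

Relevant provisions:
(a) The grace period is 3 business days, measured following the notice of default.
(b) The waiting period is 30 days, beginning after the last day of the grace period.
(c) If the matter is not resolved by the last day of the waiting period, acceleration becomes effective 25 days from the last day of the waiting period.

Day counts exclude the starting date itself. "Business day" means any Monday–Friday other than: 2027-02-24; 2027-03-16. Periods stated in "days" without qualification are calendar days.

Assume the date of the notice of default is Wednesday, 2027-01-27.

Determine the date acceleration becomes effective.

The last day of the grace period: counting 3 business days from Wednesday, 2027-01-27 (Jan 28, Jan 29, Feb 1, skipping weekends) reaches Monday, 2027-02-01.
Adding 30 calendar days to 2027-02-01 gives 2027-03-03, which is the last day of the waiting period.
The date acceleration becomes effective: 25 calendar days after 2027-03-03 is 2027-03-28.

2027-03-28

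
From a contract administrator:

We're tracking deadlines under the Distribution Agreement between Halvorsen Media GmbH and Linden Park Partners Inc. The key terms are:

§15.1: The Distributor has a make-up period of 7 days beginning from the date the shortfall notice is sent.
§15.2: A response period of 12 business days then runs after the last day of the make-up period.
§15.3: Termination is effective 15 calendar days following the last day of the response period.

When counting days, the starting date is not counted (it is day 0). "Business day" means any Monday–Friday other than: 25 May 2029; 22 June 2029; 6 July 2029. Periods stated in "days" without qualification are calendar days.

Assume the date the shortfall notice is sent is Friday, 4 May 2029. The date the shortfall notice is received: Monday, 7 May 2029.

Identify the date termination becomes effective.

14 June 2029

The last day of the make-up period: 4 May 2029 + 7 days = 11 May 2029.
From Friday, 11 May 2029, 12 business days (May 14, May 15, May 16, May 17, …, May 28, May 29, May 30, skipping weekends and the listed holiday on May 25) brings us to Wednesday, 30 May 2029, which is the last day of the response period.
The date termination becomes effective: 30 May 2029 + 15 days = 14 June 2029.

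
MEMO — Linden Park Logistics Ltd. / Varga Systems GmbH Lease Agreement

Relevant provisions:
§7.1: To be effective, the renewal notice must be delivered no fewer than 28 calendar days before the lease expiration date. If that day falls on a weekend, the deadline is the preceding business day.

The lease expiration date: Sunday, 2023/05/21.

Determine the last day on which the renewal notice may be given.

2023/05/21 minus 28 days is 2023/04/23. That is a Sunday, so the deadline moves back to Friday, 2023/04/21.

2023/04/21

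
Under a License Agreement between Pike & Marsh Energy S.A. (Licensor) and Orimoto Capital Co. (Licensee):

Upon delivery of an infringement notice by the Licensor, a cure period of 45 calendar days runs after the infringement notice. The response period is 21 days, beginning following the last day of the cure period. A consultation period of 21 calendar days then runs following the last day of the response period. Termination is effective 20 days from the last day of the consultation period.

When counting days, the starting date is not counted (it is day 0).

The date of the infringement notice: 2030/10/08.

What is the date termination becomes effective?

2031/01/23

Adding 45 calendar days to 2030/10/08 gives 2030/11/22, which is the last day of the cure period.
Adding 21 calendar days to 2030/11/22 gives 2030/12/13, which is the last day of the response period.
The last day of the consultation period: 2030/12/13 + 21 days = 2031/01/03.
The date termination becomes effective: 20 calendar days after 2031/01/03 is 2031/01/23.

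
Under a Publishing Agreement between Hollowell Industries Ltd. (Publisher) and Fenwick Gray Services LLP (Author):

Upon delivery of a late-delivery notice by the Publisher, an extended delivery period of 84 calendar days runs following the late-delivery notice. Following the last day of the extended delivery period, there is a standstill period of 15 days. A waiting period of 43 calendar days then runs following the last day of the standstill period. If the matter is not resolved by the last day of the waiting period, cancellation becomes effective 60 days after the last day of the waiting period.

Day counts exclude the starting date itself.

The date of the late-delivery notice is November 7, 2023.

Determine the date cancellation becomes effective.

May 27, 2024

The last day of the extended delivery period: 84 calendar days after November 7, 2023 is January 30, 2024.
The last day of the standstill period: 15 calendar days after January 30, 2024 is February 14, 2024.
Adding 43 calendar days to February 14, 2024 gives March 28, 2024, which is the last day of the waiting period.
The date cancellation becomes effective: March 28, 2024 + 60 days = May 27, 2024.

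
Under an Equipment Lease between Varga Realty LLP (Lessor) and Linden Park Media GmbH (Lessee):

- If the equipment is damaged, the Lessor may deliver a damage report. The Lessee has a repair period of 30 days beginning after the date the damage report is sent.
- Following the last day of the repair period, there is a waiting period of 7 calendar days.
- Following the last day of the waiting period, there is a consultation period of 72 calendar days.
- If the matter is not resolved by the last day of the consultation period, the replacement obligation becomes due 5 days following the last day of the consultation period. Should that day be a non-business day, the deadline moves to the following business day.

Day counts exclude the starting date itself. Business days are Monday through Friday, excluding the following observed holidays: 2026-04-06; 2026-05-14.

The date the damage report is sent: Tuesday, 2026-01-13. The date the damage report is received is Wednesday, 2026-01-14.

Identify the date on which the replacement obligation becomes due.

The last day of the repair period: 2026-01-13 + 30 days = 2026-02-12.
The last day of the waiting period: 2026-02-12 + 7 days = 2026-02-19.
The last day of the consultation period: 2026-02-19 + 72 days = 2026-05-02.
The date on which the replacement obligation becomes due: 5 calendar days after 2026-05-02 is 2026-05-07. 2026-05-07 is a Thursday and is not a listed holiday, so no roll-forward applies.

2026-05-07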